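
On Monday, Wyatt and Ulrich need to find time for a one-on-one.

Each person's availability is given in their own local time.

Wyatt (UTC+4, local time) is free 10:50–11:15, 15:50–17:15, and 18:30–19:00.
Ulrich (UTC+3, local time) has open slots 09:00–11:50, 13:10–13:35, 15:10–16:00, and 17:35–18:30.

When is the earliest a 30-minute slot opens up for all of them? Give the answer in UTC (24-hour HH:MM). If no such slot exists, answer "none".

12:10

Wyatt → UTC: 06:50–07:15, 11:50–13:15, 14:30–15:00.
Ulrich → UTC: 06:00–08:50, 10:10–10:35, 12:10–13:00, 14:35–15:30.
Wyatt ∩ Ulrich: 06:50–07:15, 12:10–13:00, 14:35–15:00.
Windows ≥ 30 min: 12:10–13:00.
Earliest such window starts at 12:10.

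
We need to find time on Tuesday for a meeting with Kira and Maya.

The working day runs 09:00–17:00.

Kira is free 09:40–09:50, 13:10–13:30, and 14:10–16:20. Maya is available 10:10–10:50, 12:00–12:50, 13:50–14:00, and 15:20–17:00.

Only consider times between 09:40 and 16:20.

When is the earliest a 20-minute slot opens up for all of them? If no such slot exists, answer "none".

15:20

Kira ∩ Maya: 15:20–16:20.
Restricted to 09:40–16:20: 15:20–16:20.
Windows ≥ 20 min: 15:20–16:20.
Earliest such window starts at 15:20.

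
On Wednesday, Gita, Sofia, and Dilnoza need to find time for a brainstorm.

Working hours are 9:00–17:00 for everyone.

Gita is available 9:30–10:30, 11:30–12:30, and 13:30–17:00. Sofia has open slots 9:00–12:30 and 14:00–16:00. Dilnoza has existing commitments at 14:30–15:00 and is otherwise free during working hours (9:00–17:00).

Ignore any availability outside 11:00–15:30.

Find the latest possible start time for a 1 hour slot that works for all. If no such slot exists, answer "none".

11:30

Dilnoza free within 09:00–17:00: 09:00–14:30, 15:00–17:00.
Gita ∩ Sofia: 09:30–10:30, 11:30–12:30, 14:00–16:00.
Gita ∩ Sofia ∩ Dilnoza: 09:30–10:30, 11:30–12:30, 14:00–14:30, 15:00–16:00.
Restricted to 11:00–15:30: 11:30–12:30, 14:00–14:30, 15:00–15:30.
Windows ≥ 60 min: 11:30–12:30.
Latest start in the last window 11:30–12:30 is 12:30 − 60 min = 11:30.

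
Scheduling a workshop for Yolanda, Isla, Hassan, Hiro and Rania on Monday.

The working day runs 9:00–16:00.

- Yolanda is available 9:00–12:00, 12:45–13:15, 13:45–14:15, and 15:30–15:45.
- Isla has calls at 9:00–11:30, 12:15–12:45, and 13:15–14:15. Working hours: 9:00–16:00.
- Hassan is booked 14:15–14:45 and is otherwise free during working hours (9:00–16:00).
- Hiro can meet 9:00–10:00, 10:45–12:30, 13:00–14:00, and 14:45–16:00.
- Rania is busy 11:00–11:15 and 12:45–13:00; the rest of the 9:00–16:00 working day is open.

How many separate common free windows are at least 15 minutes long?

Isla free within 09:00–16:00: 11:30–12:15, 12:45–13:15, 14:15–16:00.
Hassan free within 09:00–16:00: 09:00–14:15, 14:45–16:00.
Rania free within 09:00–16:00: 09:00–11:00, 11:15–12:45, 13:00–16:00.
Yolanda ∩ Isla: 11:30–12:00, 12:45–13:15, 15:30–15:45.
Yolanda ∩ Isla ∩ Hassan: 11:30–12:00, 12:45–13:15, 15:30–15:45.
Yolanda ∩ Isla ∩ Hassan ∩ Hiro: 11:30–12:00, 13:00–13:15, 15:30–15:45.
Yolanda ∩ Isla ∩ Hassan ∩ Hiro ∩ Rania: 11:30–12:00, 13:00–13:15, 15:30–15:45.
Windows ≥ 15 min: 11:30–12:00, 13:00–13:15, 15:30–15:45.
That's 3 windows.

3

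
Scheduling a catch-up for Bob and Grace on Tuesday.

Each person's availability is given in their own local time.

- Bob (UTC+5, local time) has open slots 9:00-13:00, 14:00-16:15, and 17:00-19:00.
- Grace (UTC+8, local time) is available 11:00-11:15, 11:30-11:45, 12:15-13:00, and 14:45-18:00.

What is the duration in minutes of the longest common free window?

75 minutes

Bob → UTC: 04:00–08:00, 09:00–11:15, 12:00–14:00.
Grace → UTC: 03:00–03:15, 03:30–03:45, 04:15–05:00, 06:45–10:00.
Bob ∩ Grace: 04:15–05:00, 06:45–08:00, 09:00–10:00.
Common window lengths: 45, 75, 60 min; longest is 75.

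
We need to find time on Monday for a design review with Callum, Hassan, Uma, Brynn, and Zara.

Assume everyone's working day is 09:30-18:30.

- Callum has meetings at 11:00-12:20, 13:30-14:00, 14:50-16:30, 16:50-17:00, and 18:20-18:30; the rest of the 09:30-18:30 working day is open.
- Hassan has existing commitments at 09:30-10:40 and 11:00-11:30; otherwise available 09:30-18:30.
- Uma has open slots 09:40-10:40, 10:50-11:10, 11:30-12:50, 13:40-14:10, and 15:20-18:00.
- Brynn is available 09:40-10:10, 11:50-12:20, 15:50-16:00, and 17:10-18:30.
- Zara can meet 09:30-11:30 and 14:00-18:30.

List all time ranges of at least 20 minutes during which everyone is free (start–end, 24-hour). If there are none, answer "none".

17:10–18:00

Callum free within 09:30–18:30: 09:30–11:00, 12:20–13:30, 14:00–14:50, 16:30–16:50, 17:00–18:20.
Hassan free within 09:30–18:30: 10:40–11:00, 11:30–18:30.
Callum ∩ Hassan: 10:40–11:00, 12:20–13:30, 14:00–14:50, 16:30–16:50, 17:00–18:20.
Callum ∩ Hassan ∩ Uma: 10:50–11:00, 12:20–12:50, 14:00–14:10, 16:30–16:50, 17:00–18:00.
Callum ∩ Hassan ∩ Uma ∩ Brynn: 17:10–18:00.
Callum ∩ Hassan ∩ Uma ∩ Brynn ∩ Zara: 17:10–18:00.
Windows ≥ 20 min: 17:10–18:00.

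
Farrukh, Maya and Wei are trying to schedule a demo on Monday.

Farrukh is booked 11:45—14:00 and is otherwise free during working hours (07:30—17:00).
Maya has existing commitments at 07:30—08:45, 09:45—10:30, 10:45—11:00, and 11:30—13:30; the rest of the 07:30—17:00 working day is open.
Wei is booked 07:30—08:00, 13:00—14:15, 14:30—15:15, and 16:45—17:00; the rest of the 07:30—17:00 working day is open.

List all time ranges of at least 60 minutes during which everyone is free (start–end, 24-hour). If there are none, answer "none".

08:45–09:45, 15:15–16:45

Farrukh free within 07:30–17:00: 07:30–11:45, 14:00–17:00.
Maya free within 07:30–17:00: 08:45–09:45, 10:30–10:45, 11:00–11:30, 13:30–17:00.
Wei free within 07:30–17:00: 08:00–13:00, 14:15–14:30, 15:15–16:45.
Farrukh ∩ Maya: 08:45–09:45, 10:30–10:45, 11:00–11:30, 14:00–17:00.
Farrukh ∩ Maya ∩ Wei: 08:45–09:45, 10:30–10:45, 11:00–11:30, 14:15–14:30, 15:15–16:45.
Windows ≥ 60 min: 08:45–09:45, 15:15–16:45.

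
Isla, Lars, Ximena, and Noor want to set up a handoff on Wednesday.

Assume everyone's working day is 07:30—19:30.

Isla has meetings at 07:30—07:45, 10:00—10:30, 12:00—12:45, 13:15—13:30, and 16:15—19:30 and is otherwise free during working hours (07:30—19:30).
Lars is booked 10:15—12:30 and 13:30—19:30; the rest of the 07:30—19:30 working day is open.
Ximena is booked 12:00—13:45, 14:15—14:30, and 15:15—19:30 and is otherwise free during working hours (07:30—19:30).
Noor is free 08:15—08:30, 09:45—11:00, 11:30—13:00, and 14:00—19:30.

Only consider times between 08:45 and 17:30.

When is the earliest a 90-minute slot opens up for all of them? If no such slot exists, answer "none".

Isla free within 07:30–19:30: 07:45–10:00, 10:30–12:00, 12:45–13:15, 13:30–16:15.
Lars free within 07:30–19:30: 07:30–10:15, 12:30–13:30.
Ximena free within 07:30–19:30: 07:30–12:00, 13:45–14:15, 14:30–15:15.
Isla ∩ Lars: 07:45–10:00, 12:45–13:15.
Isla ∩ Lars ∩ Ximena: 07:45–10:00.
Isla ∩ Lars ∩ Ximena ∩ Noor: 08:15–08:30, 09:45–10:00.
Restricted to 08:45–17:30: 09:45–10:00.
Windows ≥ 90 min: (none).

none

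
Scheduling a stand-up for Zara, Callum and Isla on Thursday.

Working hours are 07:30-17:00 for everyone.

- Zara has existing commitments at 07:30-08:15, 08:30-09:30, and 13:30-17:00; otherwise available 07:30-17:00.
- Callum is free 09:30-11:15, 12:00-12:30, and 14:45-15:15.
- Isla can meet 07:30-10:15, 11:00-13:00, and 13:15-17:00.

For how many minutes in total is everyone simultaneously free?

90 minutes

Zara free within 07:30–17:00: 08:15–08:30, 09:30–13:30.
Zara ∩ Callum: 09:30–11:15, 12:00–12:30.
Zara ∩ Callum ∩ Isla: 09:30–10:15, 11:00–11:15, 12:00–12:30.
Total common minutes: 45 + 15 + 30 = 90.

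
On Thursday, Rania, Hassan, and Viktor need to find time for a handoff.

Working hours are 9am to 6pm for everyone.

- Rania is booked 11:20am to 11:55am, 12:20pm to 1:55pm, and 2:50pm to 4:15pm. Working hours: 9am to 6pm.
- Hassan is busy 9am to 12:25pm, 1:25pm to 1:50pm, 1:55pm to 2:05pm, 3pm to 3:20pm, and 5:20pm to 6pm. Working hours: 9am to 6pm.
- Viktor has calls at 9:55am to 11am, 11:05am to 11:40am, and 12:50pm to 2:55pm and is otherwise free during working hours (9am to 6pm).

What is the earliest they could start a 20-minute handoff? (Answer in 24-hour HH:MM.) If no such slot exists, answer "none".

16:15

Rania free within 09:00–18:00: 09:00–11:20, 11:55–12:20, 13:55–14:50, 16:15–18:00.
Hassan free within 09:00–18:00: 12:25–13:25, 13:50–13:55, 14:05–15:00, 15:20–17:20.
Viktor free within 09:00–18:00: 09:00–09:55, 11:00–11:05, 11:40–12:50, 14:55–18:00.
Rania ∩ Hassan: 14:05–14:50, 16:15–17:20.
Rania ∩ Hassan ∩ Viktor: 16:15–17:20.
Windows ≥ 20 min: 16:15–17:20.
Earliest such window starts at 16:15.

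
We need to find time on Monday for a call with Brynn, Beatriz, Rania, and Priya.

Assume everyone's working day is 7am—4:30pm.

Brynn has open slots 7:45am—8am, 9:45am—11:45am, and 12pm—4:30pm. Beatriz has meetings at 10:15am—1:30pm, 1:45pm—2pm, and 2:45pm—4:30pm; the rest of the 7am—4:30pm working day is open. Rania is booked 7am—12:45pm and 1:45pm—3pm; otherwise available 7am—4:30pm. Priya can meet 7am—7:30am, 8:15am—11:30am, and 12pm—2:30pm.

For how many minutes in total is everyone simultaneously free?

15 minutes

Beatriz free within 07:00–16:30: 07:00–10:15, 13:30–13:45, 14:00–14:45.
Rania free within 07:00–16:30: 12:45–13:45, 15:00–16:30.
Brynn ∩ Beatriz: 07:45–08:00, 09:45–10:15, 13:30–13:45, 14:00–14:45.
Brynn ∩ Beatriz ∩ Rania: 13:30–13:45.
Brynn ∩ Beatriz ∩ Rania ∩ Priya: 13:30–13:45.
Total common minutes: 15.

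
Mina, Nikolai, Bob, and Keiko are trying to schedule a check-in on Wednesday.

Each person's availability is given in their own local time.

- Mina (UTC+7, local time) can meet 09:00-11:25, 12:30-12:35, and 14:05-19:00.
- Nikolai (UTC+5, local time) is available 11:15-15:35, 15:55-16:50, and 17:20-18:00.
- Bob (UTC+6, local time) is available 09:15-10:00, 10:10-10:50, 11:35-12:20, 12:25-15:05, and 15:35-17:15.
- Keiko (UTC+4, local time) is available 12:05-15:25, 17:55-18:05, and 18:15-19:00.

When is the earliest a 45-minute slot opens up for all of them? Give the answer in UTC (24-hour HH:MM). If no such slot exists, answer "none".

08:05

Mina → UTC: 02:00–04:25, 05:30–05:35, 07:05–12:00.
Nikolai → UTC: 06:15–10:35, 10:55–11:50, 12:20–13:00.
Bob → UTC: 03:15–04:00, 04:10–04:50, 05:35–06:20, 06:25–09:05, 09:35–11:15.
Keiko → UTC: 08:05–11:25, 13:55–14:05, 14:15–15:00.
Mina ∩ Nikolai: 07:05–10:35, 10:55–11:50.
Mina ∩ Nikolai ∩ Bob: 07:05–09:05, 09:35–10:35, 10:55–11:15.
Mina ∩ Nikolai ∩ Bob ∩ Keiko: 08:05–09:05, 09:35–10:35, 10:55–11:15.
Windows ≥ 45 min: 08:05–09:05, 09:35–10:35.
Earliest such window starts at 08:05.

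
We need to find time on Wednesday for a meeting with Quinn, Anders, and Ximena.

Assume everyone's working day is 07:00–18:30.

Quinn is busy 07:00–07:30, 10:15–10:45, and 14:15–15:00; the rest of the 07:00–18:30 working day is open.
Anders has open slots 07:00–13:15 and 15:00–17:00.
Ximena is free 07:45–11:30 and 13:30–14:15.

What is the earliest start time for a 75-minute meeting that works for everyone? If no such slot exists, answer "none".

07:45

Quinn free within 07:00–18:30: 07:30–10:15, 10:45–14:15, 15:00–18:30.
Quinn ∩ Anders: 07:30–10:15, 10:45–13:15, 15:00–17:00.
Quinn ∩ Anders ∩ Ximena: 07:45–10:15, 10:45–11:30.
Windows ≥ 75 min: 07:45–10:15.
Earliest such window starts at 07:45.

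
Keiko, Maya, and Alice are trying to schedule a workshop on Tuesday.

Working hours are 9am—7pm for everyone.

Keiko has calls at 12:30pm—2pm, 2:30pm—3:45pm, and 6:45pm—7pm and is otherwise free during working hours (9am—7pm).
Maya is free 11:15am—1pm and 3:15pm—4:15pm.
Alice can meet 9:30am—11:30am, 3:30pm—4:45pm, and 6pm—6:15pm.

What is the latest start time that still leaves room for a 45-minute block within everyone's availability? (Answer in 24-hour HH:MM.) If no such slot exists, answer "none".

Keiko free within 09:00–19:00: 09:00–12:30, 14:00–14:30, 15:45–18:45.
Keiko ∩ Maya: 11:15–12:30, 15:45–16:15.
Keiko ∩ Maya ∩ Alice: 11:15–11:30, 15:45–16:15.
Windows ≥ 45 min: (none).

none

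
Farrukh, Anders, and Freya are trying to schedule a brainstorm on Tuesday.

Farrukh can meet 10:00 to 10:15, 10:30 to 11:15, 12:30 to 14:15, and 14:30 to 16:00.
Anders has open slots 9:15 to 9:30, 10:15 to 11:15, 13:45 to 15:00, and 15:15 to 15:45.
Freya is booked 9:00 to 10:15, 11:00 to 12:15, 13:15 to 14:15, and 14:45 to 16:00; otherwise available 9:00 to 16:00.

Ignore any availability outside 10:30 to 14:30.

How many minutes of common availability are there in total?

Freya free within 09:00–16:00: 10:15–11:00, 12:15–13:15, 14:15–14:45.
Farrukh ∩ Anders: 10:30–11:15, 13:45–14:15, 14:30–15:00, 15:15–15:45.
Farrukh ∩ Anders ∩ Freya: 10:30–11:00, 14:30–14:45.
Restricted to 10:30–14:30: 10:30–11:00.
Total common minutes: 30.

30 minutes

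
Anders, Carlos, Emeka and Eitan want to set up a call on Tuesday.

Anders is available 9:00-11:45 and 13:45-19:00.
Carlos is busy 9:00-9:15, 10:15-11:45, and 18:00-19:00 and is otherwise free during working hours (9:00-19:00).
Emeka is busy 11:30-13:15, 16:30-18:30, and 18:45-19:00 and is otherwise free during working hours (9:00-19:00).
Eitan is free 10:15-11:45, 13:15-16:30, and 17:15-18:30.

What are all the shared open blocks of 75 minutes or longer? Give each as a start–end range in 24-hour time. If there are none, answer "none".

13:45–16:30

Carlos free within 09:00–19:00: 09:15–10:15, 11:45–18:00.
Emeka free within 09:00–19:00: 09:00–11:30, 13:15–16:30, 18:30–18:45.
Anders ∩ Carlos: 09:15–10:15, 13:45–18:00.
Anders ∩ Carlos ∩ Emeka: 09:15–10:15, 13:45–16:30.
Anders ∩ Carlos ∩ Emeka ∩ Eitan: 13:45–16:30.
Windows ≥ 75 min: 13:45–16:30.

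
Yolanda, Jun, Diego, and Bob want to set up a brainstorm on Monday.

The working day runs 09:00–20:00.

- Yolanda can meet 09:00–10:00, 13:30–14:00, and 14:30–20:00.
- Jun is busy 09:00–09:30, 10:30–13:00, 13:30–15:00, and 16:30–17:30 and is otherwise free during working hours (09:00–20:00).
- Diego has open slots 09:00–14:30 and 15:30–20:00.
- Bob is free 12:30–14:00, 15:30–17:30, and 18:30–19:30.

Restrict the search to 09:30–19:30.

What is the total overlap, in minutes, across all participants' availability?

Jun free within 09:00–20:00: 09:30–10:30, 13:00–13:30, 15:00–16:30, 17:30–20:00.
Yolanda ∩ Jun: 09:30–10:00, 15:00–16:30, 17:30–20:00.
Yolanda ∩ Jun ∩ Diego: 09:30–10:00, 15:30–16:30, 17:30–20:00.
Yolanda ∩ Jun ∩ Diego ∩ Bob: 15:30–16:30, 18:30–19:30.
Restricted to 09:30–19:30: 15:30–16:30, 18:30–19:30.
Total common minutes: 60 + 60 = 120.

120 minutes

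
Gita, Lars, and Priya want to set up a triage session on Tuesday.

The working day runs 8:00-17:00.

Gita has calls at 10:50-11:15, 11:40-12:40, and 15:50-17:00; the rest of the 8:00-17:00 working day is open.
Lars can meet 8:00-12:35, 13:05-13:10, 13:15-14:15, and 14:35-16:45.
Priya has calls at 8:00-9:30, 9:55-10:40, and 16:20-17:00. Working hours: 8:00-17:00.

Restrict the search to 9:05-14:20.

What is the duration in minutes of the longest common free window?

60 minutes

Gita free within 08:00–17:00: 08:00–10:50, 11:15–11:40, 12:40–15:50.
Priya free within 08:00–17:00: 09:30–09:55, 10:40–16:20.
Gita ∩ Lars: 08:00–10:50, 11:15–11:40, 13:05–13:10, 13:15–14:15, 14:35–15:50.
Gita ∩ Lars ∩ Priya: 09:30–09:55, 10:40–10:50, 11:15–11:40, 13:05–13:10, 13:15–14:15, 14:35–15:50.
Restricted to 09:05–14:20: 09:30–09:55, 10:40–10:50, 11:15–11:40, 13:05–13:10, 13:15–14:15.
Common window lengths: 25, 10, 25, 5, 60 min; longest is 60.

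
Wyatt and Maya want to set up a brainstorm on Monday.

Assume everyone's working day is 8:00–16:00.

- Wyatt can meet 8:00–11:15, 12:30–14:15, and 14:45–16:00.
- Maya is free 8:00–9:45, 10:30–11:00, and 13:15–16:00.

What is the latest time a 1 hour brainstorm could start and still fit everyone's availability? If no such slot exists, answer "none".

15:00

Wyatt ∩ Maya: 08:00–09:45, 10:30–11:00, 13:15–14:15, 14:45–16:00.
Windows ≥ 60 min: 08:00–09:45, 13:15–14:15, 14:45–16:00.
Latest start in the last window 14:45–16:00 is 16:00 − 60 min = 15:00.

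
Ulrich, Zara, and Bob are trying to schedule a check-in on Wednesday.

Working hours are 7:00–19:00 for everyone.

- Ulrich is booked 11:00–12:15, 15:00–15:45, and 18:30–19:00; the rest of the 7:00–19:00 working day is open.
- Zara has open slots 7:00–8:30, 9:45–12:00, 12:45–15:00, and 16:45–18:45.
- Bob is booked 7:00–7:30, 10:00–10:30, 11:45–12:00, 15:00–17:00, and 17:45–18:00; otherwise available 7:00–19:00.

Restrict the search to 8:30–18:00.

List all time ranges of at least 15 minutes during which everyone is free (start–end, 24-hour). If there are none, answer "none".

09:45–10:00, 10:30–11:00, 12:45–15:00, 17:00–17:45

Ulrich free within 07:00–19:00: 07:00–11:00, 12:15–15:00, 15:45–18:30.
Bob free within 07:00–19:00: 07:30–10:00, 10:30–11:45, 12:00–15:00, 17:00–17:45, 18:00–19:00.
Ulrich ∩ Zara: 07:00–08:30, 09:45–11:00, 12:45–15:00, 16:45–18:30.
Ulrich ∩ Zara ∩ Bob: 07:30–08:30, 09:45–10:00, 10:30–11:00, 12:45–15:00, 17:00–17:45, 18:00–18:30.
Restricted to 08:30–18:00: 09:45–10:00, 10:30–11:00, 12:45–15:00, 17:00–17:45.
Windows ≥ 15 min: 09:45–10:00, 10:30–11:00, 12:45–15:00, 17:00–17:45.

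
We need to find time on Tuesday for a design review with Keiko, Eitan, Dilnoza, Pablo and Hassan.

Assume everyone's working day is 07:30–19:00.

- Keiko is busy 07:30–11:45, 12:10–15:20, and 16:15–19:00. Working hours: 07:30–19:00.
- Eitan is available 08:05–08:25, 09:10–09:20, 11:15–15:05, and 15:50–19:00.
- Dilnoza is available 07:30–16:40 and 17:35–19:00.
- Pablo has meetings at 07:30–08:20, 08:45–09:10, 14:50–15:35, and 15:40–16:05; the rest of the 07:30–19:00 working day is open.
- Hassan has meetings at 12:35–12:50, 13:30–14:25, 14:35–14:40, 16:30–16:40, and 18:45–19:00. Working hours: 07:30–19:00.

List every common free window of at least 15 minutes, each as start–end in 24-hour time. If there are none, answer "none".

11:45–12:10

Keiko free within 07:30–19:00: 11:45–12:10, 15:20–16:15.
Pablo free within 07:30–19:00: 08:20–08:45, 09:10–14:50, 15:35–15:40, 16:05–19:00.
Hassan free within 07:30–19:00: 07:30–12:35, 12:50–13:30, 14:25–14:35, 14:40–16:30, 16:40–18:45.
Keiko ∩ Eitan: 11:45–12:10, 15:50–16:15.
Keiko ∩ Eitan ∩ Dilnoza: 11:45–12:10, 15:50–16:15.
Keiko ∩ Eitan ∩ Dilnoza ∩ Pablo: 11:45–12:10, 16:05–16:15.
Keiko ∩ Eitan ∩ Dilnoza ∩ Pablo ∩ Hassan: 11:45–12:10, 16:05–16:15.
Windows ≥ 15 min: 11:45–12:10.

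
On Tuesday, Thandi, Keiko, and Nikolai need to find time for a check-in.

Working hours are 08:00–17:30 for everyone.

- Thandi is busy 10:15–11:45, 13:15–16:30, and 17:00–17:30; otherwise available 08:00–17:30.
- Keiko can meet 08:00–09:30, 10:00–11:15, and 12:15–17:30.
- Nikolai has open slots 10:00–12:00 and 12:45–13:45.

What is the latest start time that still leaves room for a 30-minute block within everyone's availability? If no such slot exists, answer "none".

Thandi free within 08:00–17:30: 08:00–10:15, 11:45–13:15, 16:30–17:00.
Thandi ∩ Keiko: 08:00–09:30, 10:00–10:15, 12:15–13:15, 16:30–17:00.
Thandi ∩ Keiko ∩ Nikolai: 10:00–10:15, 12:45–13:15.
Windows ≥ 30 min: 12:45–13:15.
Latest start in the last window 12:45–13:15 is 13:15 − 30 min = 12:45.

12:45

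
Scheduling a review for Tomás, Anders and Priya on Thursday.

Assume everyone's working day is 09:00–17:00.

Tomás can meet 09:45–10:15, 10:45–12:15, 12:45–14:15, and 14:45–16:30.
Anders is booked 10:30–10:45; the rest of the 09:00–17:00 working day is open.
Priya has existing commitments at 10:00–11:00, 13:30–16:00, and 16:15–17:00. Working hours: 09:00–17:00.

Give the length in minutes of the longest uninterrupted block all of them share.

Anders free within 09:00–17:00: 09:00–10:30, 10:45–17:00.
Priya free within 09:00–17:00: 09:00–10:00, 11:00–13:30, 16:00–16:15.
Tomás ∩ Anders: 09:45–10:15, 10:45–12:15, 12:45–14:15, 14:45–16:30.
Tomás ∩ Anders ∩ Priya: 09:45–10:00, 11:00–12:15, 12:45–13:30, 16:00–16:15.
Common window lengths: 15, 75, 45, 15 min; longest is 75.

75 minutes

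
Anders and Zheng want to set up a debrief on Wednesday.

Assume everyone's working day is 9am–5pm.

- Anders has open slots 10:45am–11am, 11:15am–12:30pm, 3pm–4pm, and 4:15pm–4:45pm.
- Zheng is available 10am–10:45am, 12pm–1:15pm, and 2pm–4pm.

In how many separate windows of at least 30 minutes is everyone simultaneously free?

2

Anders ∩ Zheng: 12:00–12:30, 15:00–16:00.
Windows ≥ 30 min: 12:00–12:30, 15:00–16:00.
That's 2 windows.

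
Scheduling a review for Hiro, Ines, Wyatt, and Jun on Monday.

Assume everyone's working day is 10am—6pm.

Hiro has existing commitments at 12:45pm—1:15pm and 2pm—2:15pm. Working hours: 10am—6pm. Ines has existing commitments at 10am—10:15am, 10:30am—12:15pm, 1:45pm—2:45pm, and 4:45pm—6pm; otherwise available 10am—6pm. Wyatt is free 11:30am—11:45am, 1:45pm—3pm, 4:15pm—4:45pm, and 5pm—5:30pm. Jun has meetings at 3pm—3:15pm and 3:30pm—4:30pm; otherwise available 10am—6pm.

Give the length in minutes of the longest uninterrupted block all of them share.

15 minutes

Hiro free within 10:00–18:00: 10:00–12:45, 13:15–14:00, 14:15–18:00.
Ines free within 10:00–18:00: 10:15–10:30, 12:15–13:45, 14:45–16:45.
Jun free within 10:00–18:00: 10:00–15:00, 15:15–15:30, 16:30–18:00.
Hiro ∩ Ines: 10:15–10:30, 12:15–12:45, 13:15–13:45, 14:45–16:45.
Hiro ∩ Ines ∩ Wyatt: 14:45–15:00, 16:15–16:45.
Hiro ∩ Ines ∩ Wyatt ∩ Jun: 14:45–15:00, 16:30–16:45.
Common window lengths: 15, 15 min; longest is 15.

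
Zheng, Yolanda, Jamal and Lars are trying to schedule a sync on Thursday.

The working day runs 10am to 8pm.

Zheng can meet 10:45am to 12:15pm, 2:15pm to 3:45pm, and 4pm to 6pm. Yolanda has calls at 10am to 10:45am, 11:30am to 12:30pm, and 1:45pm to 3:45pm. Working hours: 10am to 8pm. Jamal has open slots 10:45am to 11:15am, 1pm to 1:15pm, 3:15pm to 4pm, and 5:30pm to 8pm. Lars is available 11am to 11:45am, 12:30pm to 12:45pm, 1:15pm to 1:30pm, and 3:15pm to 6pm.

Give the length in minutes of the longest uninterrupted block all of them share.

30 minutes

Yolanda free within 10:00–20:00: 10:45–11:30, 12:30–13:45, 15:45–20:00.
Zheng ∩ Yolanda: 10:45–11:30, 16:00–18:00.
Zheng ∩ Yolanda ∩ Jamal: 10:45–11:15, 17:30–18:00.
Zheng ∩ Yolanda ∩ Jamal ∩ Lars: 11:00–11:15, 17:30–18:00.
Common window lengths: 15, 30 min; longest is 30.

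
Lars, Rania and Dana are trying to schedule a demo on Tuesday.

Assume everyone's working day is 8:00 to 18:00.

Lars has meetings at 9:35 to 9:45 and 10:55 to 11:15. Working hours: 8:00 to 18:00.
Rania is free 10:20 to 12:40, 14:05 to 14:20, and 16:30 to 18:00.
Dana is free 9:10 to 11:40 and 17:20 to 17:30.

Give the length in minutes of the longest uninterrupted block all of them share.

35 minutes

Lars free within 08:00–18:00: 08:00–09:35, 09:45–10:55, 11:15–18:00.
Lars ∩ Rania: 10:20–10:55, 11:15–12:40, 14:05–14:20, 16:30–18:00.
Lars ∩ Rania ∩ Dana: 10:20–10:55, 11:15–11:40, 17:20–17:30.
Common window lengths: 35, 25, 10 min; longest is 35.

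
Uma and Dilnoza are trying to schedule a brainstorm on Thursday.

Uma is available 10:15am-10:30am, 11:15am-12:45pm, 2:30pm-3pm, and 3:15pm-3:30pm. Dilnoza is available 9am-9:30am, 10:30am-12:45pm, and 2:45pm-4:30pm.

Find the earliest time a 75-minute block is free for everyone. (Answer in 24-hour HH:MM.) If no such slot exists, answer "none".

11:15

Uma ∩ Dilnoza: 11:15–12:45, 14:45–15:00, 15:15–15:30.
Windows ≥ 75 min: 11:15–12:45.
Earliest such window starts at 11:15.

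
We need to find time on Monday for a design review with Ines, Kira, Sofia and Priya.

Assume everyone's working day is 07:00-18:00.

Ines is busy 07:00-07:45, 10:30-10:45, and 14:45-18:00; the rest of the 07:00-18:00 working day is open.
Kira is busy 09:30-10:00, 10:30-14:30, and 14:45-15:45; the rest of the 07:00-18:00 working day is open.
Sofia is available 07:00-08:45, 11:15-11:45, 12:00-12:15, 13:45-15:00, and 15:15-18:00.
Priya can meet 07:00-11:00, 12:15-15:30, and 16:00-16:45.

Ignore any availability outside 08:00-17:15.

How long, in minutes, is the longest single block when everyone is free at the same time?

Ines free within 07:00–18:00: 07:45–10:30, 10:45–14:45.
Kira free within 07:00–18:00: 07:00–09:30, 10:00–10:30, 14:30–14:45, 15:45–18:00.
Ines ∩ Kira: 07:45–09:30, 10:00–10:30, 14:30–14:45.
Ines ∩ Kira ∩ Sofia: 07:45–08:45, 14:30–14:45.
Ines ∩ Kira ∩ Sofia ∩ Priya: 07:45–08:45, 14:30–14:45.
Restricted to 08:00–17:15: 08:00–08:45, 14:30–14:45.
Common window lengths: 45, 15 min; longest is 45.

45 minutes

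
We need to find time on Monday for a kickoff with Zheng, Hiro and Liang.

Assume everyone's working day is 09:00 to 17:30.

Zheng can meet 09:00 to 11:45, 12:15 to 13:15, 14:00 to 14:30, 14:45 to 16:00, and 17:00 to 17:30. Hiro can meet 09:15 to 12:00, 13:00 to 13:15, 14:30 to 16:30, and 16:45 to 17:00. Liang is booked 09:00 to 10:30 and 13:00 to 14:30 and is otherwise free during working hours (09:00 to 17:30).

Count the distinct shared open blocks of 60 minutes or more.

Liang free within 09:00–17:30: 10:30–13:00, 14:30–17:30.
Zheng ∩ Hiro: 09:15–11:45, 13:00–13:15, 14:45–16:00.
Zheng ∩ Hiro ∩ Liang: 10:30–11:45, 14:45–16:00.
Windows ≥ 60 min: 10:30–11:45, 14:45–16:00.
That's 2 windows.

2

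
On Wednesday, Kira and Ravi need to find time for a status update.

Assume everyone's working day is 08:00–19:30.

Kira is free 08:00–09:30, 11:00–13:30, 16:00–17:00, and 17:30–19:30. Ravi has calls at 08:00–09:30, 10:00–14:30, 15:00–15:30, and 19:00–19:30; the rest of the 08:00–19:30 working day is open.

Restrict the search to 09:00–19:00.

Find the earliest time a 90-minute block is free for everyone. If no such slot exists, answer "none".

Ravi free within 08:00–19:30: 09:30–10:00, 14:30–15:00, 15:30–19:00.
Kira ∩ Ravi: 16:00–17:00, 17:30–19:00.
Restricted to 09:00–19:00: 16:00–17:00, 17:30–19:00.
Windows ≥ 90 min: 17:30–19:00.
Earliest such window starts at 17:30.

17:30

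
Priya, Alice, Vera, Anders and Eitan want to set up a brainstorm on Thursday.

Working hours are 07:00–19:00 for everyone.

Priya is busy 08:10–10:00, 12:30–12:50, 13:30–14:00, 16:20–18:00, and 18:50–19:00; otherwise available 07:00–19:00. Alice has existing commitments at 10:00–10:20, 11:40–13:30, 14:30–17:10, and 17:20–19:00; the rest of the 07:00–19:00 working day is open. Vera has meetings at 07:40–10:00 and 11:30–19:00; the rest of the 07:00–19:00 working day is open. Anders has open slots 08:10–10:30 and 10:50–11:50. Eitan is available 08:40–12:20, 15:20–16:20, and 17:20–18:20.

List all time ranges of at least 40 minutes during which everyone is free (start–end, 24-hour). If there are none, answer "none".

10:50–11:30

Priya free within 07:00–19:00: 07:00–08:10, 10:00–12:30, 12:50–13:30, 14:00–16:20, 18:00–18:50.
Alice free within 07:00–19:00: 07:00–10:00, 10:20–11:40, 13:30–14:30, 17:10–17:20.
Vera free within 07:00–19:00: 07:00–07:40, 10:00–11:30.
Priya ∩ Alice: 07:00–08:10, 10:20–11:40, 14:00–14:30.
Priya ∩ Alice ∩ Vera: 07:00–07:40, 10:20–11:30.
Priya ∩ Alice ∩ Vera ∩ Anders: 10:20–10:30, 10:50–11:30.
Priya ∩ Alice ∩ Vera ∩ Anders ∩ Eitan: 10:20–10:30, 10:50–11:30.
Windows ≥ 40 min: 10:50–11:30.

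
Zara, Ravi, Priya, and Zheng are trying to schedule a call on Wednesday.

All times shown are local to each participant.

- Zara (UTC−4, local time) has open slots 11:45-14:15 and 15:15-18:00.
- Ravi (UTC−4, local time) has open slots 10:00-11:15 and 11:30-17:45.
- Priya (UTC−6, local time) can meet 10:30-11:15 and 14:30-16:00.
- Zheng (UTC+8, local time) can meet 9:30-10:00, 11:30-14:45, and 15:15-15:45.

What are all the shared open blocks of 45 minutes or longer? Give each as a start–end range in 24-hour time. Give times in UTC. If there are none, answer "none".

Zara → UTC: 15:45–18:15, 19:15–22:00.
Ravi → UTC: 14:00–15:15, 15:30–21:45.
Priya → UTC: 16:30–17:15, 20:30–22:00.
Zheng → UTC: 01:30–02:00, 03:30–06:45, 07:15–07:45.
Zara ∩ Ravi: 15:45–18:15, 19:15–21:45.
Zara ∩ Ravi ∩ Priya: 16:30–17:15, 20:30–21:45.
Zara ∩ Ravi ∩ Priya ∩ Zheng: (none).
Windows ≥ 45 min: (none).

none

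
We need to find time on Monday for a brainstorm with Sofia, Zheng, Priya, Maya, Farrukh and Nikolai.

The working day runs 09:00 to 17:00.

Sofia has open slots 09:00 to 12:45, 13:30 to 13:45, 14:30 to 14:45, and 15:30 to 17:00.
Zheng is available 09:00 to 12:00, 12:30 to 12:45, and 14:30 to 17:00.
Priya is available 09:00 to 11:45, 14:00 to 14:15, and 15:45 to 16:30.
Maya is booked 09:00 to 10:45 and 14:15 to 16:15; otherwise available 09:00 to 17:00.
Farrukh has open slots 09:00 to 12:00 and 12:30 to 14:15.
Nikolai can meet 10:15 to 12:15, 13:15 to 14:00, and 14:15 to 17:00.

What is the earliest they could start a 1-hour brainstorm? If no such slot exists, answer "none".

Maya free within 09:00–17:00: 10:45–14:15, 16:15–17:00.
Sofia ∩ Zheng: 09:00–12:00, 12:30–12:45, 14:30–14:45, 15:30–17:00.
Sofia ∩ Zheng ∩ Priya: 09:00–11:45, 15:45–16:30.
Sofia ∩ Zheng ∩ Priya ∩ Maya: 10:45–11:45, 16:15–16:30.
Sofia ∩ Zheng ∩ Priya ∩ Maya ∩ Farrukh: 10:45–11:45.
Sofia ∩ Zheng ∩ Priya ∩ Maya ∩ Farrukh ∩ Nikolai: 10:45–11:45.
Windows ≥ 60 min: 10:45–11:45.
Earliest such window starts at 10:45.

10:45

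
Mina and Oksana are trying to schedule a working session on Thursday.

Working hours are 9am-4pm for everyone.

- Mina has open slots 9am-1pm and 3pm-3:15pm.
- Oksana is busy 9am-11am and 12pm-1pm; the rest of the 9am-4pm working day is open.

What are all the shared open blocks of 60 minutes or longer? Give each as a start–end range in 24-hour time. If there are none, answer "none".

11:00–12:00

Oksana free within 09:00–16:00: 11:00–12:00, 13:00–16:00.
Mina ∩ Oksana: 11:00–12:00, 15:00–15:15.
Windows ≥ 60 min: 11:00–12:00.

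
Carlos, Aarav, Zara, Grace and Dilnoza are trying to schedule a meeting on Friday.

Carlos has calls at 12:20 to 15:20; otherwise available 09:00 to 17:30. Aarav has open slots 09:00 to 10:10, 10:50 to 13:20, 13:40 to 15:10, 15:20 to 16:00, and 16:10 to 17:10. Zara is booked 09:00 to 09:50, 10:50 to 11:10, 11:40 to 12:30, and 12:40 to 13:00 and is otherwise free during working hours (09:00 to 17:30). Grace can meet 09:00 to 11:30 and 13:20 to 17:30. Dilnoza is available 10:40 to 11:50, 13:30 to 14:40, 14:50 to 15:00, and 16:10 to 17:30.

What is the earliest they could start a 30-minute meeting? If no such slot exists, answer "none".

16:10

Carlos free within 09:00–17:30: 09:00–12:20, 15:20–17:30.
Zara free within 09:00–17:30: 09:50–10:50, 11:10–11:40, 12:30–12:40, 13:00–17:30.
Carlos ∩ Aarav: 09:00–10:10, 10:50–12:20, 15:20–16:00, 16:10–17:10.
Carlos ∩ Aarav ∩ Zara: 09:50–10:10, 11:10–11:40, 15:20–16:00, 16:10–17:10.
Carlos ∩ Aarav ∩ Zara ∩ Grace: 09:50–10:10, 11:10–11:30, 15:20–16:00, 16:10–17:10.
Carlos ∩ Aarav ∩ Zara ∩ Grace ∩ Dilnoza: 11:10–11:30, 16:10–17:10.
Windows ≥ 30 min: 16:10–17:10.
Earliest such window starts at 16:10.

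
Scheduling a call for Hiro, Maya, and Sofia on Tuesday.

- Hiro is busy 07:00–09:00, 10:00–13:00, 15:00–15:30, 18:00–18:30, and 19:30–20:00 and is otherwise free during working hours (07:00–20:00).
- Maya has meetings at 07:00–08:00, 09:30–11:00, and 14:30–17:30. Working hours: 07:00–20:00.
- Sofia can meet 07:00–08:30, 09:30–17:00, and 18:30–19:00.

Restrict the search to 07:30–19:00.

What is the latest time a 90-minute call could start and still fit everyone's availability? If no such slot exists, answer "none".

13:00

Hiro free within 07:00–20:00: 09:00–10:00, 13:00–15:00, 15:30–18:00, 18:30–19:30.
Maya free within 07:00–20:00: 08:00–09:30, 11:00–14:30, 17:30–20:00.
Hiro ∩ Maya: 09:00–09:30, 13:00–14:30, 17:30–18:00, 18:30–19:30.
Hiro ∩ Maya ∩ Sofia: 13:00–14:30, 18:30–19:00.
Restricted to 07:30–19:00: 13:00–14:30, 18:30–19:00.
Windows ≥ 90 min: 13:00–14:30.
Latest start in the last window 13:00–14:30 is 14:30 − 90 min = 13:00.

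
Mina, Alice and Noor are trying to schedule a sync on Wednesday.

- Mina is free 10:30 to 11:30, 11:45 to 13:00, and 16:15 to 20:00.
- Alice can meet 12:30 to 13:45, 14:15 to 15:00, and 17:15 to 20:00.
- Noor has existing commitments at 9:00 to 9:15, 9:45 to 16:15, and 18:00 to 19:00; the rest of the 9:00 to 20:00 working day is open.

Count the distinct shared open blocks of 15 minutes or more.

2

Noor free within 09:00–20:00: 09:15–09:45, 16:15–18:00, 19:00–20:00.
Mina ∩ Alice: 12:30–13:00, 17:15–20:00.
Mina ∩ Alice ∩ Noor: 17:15–18:00, 19:00–20:00.
Windows ≥ 15 min: 17:15–18:00, 19:00–20:00.
That's 2 windows.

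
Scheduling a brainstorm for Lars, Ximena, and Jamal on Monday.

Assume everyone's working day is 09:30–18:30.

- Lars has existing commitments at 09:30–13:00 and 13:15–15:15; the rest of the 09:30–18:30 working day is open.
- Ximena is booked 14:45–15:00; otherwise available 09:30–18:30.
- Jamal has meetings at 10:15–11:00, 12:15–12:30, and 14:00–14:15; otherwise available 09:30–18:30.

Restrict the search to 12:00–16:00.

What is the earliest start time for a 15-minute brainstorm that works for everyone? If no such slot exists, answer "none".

13:00

Lars free within 09:30–18:30: 13:00–13:15, 15:15–18:30.
Ximena free within 09:30–18:30: 09:30–14:45, 15:00–18:30.
Jamal free within 09:30–18:30: 09:30–10:15, 11:00–12:15, 12:30–14:00, 14:15–18:30.
Lars ∩ Ximena: 13:00–13:15, 15:15–18:30.
Lars ∩ Ximena ∩ Jamal: 13:00–13:15, 15:15–18:30.
Restricted to 12:00–16:00: 13:00–13:15, 15:15–16:00.
Windows ≥ 15 min: 13:00–13:15, 15:15–16:00.
Earliest such window starts at 13:00.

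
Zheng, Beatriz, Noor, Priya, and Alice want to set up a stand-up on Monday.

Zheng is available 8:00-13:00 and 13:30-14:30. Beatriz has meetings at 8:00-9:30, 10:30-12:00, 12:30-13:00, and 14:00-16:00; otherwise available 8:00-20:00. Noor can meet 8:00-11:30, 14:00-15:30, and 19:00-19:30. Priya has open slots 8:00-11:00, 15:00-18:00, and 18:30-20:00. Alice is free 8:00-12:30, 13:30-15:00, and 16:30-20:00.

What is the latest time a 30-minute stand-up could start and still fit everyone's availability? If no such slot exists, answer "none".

Beatriz free within 08:00–20:00: 09:30–10:30, 12:00–12:30, 13:00–14:00, 16:00–20:00.
Zheng ∩ Beatriz: 09:30–10:30, 12:00–12:30, 13:30–14:00.
Zheng ∩ Beatriz ∩ Noor: 09:30–10:30.
Zheng ∩ Beatriz ∩ Noor ∩ Priya: 09:30–10:30.
Zheng ∩ Beatriz ∩ Noor ∩ Priya ∩ Alice: 09:30–10:30.
Windows ≥ 30 min: 09:30–10:30.
Latest start in the last window 09:30–10:30 is 10:30 − 30 min = 10:00.

10:00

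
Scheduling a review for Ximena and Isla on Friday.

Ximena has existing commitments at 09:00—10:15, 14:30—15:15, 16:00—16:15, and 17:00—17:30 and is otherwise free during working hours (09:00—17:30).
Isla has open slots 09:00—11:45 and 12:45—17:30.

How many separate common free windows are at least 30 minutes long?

4

Ximena free within 09:00–17:30: 10:15–14:30, 15:15–16:00, 16:15–17:00.
Ximena ∩ Isla: 10:15–11:45, 12:45–14:30, 15:15–16:00, 16:15–17:00.
Windows ≥ 30 min: 10:15–11:45, 12:45–14:30, 15:15–16:00, 16:15–17:00.
That's 4 windows.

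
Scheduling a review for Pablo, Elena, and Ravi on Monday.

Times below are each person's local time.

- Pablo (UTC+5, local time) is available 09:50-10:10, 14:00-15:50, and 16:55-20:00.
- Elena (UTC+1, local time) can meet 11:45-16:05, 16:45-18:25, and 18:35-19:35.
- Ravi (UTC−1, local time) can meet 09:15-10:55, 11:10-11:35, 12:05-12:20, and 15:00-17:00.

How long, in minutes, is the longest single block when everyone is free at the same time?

Pablo → UTC: 04:50–05:10, 09:00–10:50, 11:55–15:00.
Elena → UTC: 10:45–15:05, 15:45–17:25, 17:35–18:35.
Ravi → UTC: 10:15–11:55, 12:10–12:35, 13:05–13:20, 16:00–18:00.
Pablo ∩ Elena: 10:45–10:50, 11:55–15:00.
Pablo ∩ Elena ∩ Ravi: 10:45–10:50, 12:10–12:35, 13:05–13:20.
Common window lengths: 5, 25, 15 min; longest is 25.

25 minutes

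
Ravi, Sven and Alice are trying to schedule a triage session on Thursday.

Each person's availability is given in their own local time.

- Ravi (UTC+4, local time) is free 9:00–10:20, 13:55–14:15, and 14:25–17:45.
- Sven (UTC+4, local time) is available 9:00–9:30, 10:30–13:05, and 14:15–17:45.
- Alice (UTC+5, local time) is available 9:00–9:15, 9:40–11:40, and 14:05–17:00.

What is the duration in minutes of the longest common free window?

95 minutes

Ravi → UTC: 05:00–06:20, 09:55–10:15, 10:25–13:45.
Sven → UTC: 05:00–05:30, 06:30–09:05, 10:15–13:45.
Alice → UTC: 04:00–04:15, 04:40–06:40, 09:05–12:00.
Ravi ∩ Sven: 05:00–05:30, 10:25–13:45.
Ravi ∩ Sven ∩ Alice: 05:00–05:30, 10:25–12:00.
Common window lengths: 30, 95 min; longest is 95.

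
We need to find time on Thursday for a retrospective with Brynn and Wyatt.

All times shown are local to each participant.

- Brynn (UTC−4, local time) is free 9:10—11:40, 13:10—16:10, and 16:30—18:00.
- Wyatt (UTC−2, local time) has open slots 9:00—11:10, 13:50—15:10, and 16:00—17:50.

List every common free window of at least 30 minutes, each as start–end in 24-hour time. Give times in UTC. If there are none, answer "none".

Brynn → UTC: 13:10–15:40, 17:10–20:10, 20:30–22:00.
Wyatt → UTC: 11:00–13:10, 15:50–17:10, 18:00–19:50.
Brynn ∩ Wyatt: 18:00–19:50.
Windows ≥ 30 min: 18:00–19:50.

18:00–19:50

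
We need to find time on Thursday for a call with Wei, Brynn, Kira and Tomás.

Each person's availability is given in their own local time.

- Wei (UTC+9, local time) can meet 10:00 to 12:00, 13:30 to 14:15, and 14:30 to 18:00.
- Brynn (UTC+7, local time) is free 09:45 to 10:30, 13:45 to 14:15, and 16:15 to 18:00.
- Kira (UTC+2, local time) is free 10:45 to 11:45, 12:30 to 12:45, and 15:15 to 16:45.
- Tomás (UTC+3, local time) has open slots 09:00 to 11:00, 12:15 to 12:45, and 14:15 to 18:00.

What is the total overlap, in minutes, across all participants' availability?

0 minutes

Wei → UTC: 01:00–03:00, 04:30–05:15, 05:30–09:00.
Brynn → UTC: 02:45–03:30, 06:45–07:15, 09:15–11:00.
Kira → UTC: 08:45–09:45, 10:30–10:45, 13:15–14:45.
Tomás → UTC: 06:00–08:00, 09:15–09:45, 11:15–15:00.
Wei ∩ Brynn: 02:45–03:00, 06:45–07:15.
Wei ∩ Brynn ∩ Kira: (none).
Wei ∩ Brynn ∩ Kira ∩ Tomás: (none).
Total common minutes: 0.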